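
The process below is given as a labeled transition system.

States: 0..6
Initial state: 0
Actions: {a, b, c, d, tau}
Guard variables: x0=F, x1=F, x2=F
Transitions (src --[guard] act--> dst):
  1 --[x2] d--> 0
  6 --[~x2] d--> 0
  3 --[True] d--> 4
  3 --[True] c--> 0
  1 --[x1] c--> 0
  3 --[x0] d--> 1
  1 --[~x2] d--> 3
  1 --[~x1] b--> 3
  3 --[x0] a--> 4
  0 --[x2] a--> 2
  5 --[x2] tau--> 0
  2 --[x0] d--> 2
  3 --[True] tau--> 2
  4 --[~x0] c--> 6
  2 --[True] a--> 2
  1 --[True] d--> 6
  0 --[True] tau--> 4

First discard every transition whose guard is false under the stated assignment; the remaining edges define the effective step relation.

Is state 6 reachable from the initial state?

After dropping false guards: 10 live edges.
depth 0: {0}
depth 1: {4}  total {0,4}
depth 2: {6}  total {0,4,6}
Reach set: {0,4,6}
trace reaching 6: tau·c

Answer: REACHABLE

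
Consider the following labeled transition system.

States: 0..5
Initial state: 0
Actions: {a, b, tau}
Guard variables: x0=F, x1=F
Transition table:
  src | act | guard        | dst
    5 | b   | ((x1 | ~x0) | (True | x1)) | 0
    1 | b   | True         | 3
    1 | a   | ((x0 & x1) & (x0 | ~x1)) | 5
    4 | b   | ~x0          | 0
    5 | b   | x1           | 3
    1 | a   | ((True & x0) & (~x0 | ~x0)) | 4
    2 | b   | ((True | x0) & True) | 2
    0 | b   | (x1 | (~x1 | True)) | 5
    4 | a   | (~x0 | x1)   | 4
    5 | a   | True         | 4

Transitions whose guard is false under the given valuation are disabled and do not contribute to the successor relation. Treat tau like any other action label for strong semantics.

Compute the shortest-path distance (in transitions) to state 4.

Answer: 2

Working:
Breadth-first toward 4:
  depth 0: {0}
  depth 1: {5}
  depth 2: {4}
4 enters at depth 2; path b·a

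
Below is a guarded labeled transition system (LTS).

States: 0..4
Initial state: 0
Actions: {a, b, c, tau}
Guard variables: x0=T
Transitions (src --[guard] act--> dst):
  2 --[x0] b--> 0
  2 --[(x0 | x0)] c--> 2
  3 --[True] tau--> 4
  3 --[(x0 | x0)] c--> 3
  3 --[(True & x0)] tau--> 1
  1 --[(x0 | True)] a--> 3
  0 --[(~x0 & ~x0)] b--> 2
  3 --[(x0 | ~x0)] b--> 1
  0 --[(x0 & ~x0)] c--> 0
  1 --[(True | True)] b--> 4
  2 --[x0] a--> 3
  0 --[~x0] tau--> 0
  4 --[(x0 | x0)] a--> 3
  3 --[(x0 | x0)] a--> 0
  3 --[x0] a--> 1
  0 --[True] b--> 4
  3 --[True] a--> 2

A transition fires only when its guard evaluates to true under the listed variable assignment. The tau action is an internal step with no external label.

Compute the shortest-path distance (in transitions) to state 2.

Layered search for 2:
  Layer 0: {0}
  Layer 1: {4}
  Layer 2: {3}
  Layer 3: {1,2}
depth(2)=3, e.g. b·a·a

Answer: 3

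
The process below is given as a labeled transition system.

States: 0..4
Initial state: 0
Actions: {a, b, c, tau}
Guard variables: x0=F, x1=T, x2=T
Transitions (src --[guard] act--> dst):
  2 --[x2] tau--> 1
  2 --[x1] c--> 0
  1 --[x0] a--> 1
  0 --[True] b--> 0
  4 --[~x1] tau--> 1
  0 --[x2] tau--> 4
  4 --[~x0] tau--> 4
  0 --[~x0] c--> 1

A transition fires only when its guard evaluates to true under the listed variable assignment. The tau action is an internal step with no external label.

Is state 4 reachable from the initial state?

After dropping false guards: 6 live edges.
depth 0: {0}
depth 1: {1,4}  cumulative {0,1,4}
Reachable = {0,1,4}
witness 4: tau

Answer: REACHABLE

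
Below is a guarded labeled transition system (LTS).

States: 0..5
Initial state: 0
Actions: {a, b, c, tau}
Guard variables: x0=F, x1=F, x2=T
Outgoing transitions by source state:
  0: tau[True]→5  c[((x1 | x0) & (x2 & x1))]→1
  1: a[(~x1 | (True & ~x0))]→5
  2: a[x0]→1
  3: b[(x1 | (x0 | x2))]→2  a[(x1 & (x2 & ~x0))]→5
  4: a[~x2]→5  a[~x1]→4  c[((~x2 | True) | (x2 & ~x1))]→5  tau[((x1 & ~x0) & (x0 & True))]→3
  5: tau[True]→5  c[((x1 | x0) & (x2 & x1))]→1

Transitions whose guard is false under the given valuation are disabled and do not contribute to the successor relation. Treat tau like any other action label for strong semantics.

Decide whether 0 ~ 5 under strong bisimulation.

Answer: BISIMILAR

Working:
Compute ~ classes (split until stable):
  π0 = {{0,1,2,3,4,5}}
  π1 = {{0,5},{1},{2},{3},{4}}
Fixed point at round 2; 5 class(es).
class of 0: {0,5}; class of 5: {0,5}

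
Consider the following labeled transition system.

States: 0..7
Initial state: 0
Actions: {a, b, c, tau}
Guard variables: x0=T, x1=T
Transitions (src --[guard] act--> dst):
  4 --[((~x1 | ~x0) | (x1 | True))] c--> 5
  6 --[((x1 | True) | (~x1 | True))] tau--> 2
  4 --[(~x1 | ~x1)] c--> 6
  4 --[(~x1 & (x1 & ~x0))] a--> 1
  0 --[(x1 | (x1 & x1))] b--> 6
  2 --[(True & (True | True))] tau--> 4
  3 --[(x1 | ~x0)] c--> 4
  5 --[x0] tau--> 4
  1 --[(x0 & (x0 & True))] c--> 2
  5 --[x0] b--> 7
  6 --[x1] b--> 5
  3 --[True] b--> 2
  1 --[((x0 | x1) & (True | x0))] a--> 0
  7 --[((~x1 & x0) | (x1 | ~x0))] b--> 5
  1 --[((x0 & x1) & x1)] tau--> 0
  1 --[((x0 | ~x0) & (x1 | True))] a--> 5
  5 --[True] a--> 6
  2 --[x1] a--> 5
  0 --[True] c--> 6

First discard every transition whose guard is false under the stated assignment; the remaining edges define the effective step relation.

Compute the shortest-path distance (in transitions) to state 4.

Layered search for 4:
  depth 0: {0}
  depth 1: {6}
  depth 2: {2,5}
  depth 3: {4,7}
4 enters at depth 3; path b·b·tau

Answer: 3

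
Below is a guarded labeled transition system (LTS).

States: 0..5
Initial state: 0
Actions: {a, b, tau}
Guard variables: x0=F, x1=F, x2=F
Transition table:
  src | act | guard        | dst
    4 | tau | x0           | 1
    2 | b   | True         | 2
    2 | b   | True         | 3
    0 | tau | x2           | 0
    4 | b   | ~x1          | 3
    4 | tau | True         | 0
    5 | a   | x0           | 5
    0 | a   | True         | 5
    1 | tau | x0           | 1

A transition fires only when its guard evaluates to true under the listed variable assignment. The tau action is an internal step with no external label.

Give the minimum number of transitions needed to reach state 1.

Breadth-first toward 1:
  depth 0: {0}
  depth 1: {5}
1 never appears.

Answer: UNREACHABLE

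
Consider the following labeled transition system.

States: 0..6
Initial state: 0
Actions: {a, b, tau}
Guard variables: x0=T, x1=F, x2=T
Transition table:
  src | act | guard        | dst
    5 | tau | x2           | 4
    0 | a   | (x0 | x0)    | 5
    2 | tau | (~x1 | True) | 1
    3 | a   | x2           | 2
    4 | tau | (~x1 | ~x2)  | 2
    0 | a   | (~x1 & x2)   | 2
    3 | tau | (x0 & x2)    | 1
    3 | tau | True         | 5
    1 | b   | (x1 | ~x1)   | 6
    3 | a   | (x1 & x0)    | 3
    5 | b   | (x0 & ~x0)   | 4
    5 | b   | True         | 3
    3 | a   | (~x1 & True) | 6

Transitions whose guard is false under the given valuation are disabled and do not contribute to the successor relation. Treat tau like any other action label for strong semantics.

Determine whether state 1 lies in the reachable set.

Answer: REACHABLE

Working:
Guard filter leaves 11 enabled edge(s).
L0 = {0}
L1 = {2,5}  total {0,2,5}
L2 = {1,3,4}  total {0,1,2,3,4,5}
L3 = {6}  total {0,1,2,3,4,5,6}
R = {0,1,2,3,4,5,6}
Path to 1: a·tau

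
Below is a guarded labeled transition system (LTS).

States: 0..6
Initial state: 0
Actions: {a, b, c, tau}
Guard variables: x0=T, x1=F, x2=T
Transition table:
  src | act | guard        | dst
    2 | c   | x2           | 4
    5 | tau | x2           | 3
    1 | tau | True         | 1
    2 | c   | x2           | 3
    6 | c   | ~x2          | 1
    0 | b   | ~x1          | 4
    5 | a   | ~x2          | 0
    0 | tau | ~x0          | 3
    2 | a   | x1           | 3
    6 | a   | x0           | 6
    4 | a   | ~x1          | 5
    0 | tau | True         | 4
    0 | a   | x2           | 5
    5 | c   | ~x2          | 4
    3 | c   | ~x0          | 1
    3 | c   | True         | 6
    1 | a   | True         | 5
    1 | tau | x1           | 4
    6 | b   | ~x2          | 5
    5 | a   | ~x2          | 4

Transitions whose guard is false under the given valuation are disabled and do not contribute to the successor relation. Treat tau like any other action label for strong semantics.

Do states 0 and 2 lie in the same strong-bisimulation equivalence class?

Answer: NOT BISIMILAR

Analysis:
Refine partition for ~:
  P[0] = {{0,1,2,3,4,5,6}}
  P[1] = {{0},{1},{2,3},{4,6},{5}}
  P[2] = {{0},{1},{2},{3},{4},{5},{6}}
7 equivalence class(es) (converged in 3)
class of 0: {0}; class of 2: {2}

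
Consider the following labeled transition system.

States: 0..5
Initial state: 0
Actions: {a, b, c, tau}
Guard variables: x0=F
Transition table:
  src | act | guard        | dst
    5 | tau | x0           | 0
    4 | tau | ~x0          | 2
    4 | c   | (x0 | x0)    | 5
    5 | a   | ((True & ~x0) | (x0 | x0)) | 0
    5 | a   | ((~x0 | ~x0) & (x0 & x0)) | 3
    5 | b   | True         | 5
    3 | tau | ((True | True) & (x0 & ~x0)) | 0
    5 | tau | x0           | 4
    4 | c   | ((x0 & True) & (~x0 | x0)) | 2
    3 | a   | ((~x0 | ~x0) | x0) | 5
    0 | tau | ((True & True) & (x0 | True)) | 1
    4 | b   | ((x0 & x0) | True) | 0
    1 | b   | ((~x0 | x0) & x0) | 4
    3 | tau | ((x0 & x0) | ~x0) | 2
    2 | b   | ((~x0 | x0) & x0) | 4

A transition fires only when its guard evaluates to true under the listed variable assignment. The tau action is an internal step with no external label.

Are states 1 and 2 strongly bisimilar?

Compute ~ classes (split until stable):
  round 0: {{0,1,2,3,4,5}}
  round 1: {{0},{1,2},{3},{4},{5}}
stable after 2 split(s): 5 block(s)
class of 1: {1,2}; class of 2: {1,2}

Answer: BISIMILAR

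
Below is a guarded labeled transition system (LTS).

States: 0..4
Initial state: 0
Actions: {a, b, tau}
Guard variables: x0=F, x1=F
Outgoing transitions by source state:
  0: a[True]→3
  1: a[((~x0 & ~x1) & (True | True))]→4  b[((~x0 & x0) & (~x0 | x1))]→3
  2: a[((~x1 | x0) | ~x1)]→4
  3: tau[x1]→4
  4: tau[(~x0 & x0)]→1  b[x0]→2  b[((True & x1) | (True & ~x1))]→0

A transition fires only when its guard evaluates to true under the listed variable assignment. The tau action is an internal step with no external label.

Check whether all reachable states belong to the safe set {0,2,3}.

Inv-set: {0,2,3}
R = {0,3}
  0: ✓
  3: ✓

Answer: INVARIANT HOLDS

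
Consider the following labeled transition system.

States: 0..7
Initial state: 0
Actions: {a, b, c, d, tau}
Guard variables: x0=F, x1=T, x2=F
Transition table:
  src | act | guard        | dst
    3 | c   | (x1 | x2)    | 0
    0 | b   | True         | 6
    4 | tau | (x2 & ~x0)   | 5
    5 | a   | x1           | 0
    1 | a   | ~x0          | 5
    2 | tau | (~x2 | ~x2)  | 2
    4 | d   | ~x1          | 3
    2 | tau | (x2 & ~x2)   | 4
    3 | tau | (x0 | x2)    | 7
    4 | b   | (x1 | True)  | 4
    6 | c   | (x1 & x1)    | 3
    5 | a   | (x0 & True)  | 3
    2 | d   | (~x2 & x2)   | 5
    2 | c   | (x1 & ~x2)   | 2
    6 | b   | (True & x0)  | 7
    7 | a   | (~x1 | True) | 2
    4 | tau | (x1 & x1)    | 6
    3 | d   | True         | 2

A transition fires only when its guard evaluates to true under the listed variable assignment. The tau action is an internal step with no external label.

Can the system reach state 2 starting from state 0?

11 transition(s) survive guard evaluation.
Layer 0: {0}
Layer 1: {6}  now seen {0,6}
Layer 2: {3}  now seen {0,3,6}
Layer 3: {2}  now seen {0,2,3,6}
R = {0,2,3,6}
trace reaching 2: b·c·d

Answer: REACHABLE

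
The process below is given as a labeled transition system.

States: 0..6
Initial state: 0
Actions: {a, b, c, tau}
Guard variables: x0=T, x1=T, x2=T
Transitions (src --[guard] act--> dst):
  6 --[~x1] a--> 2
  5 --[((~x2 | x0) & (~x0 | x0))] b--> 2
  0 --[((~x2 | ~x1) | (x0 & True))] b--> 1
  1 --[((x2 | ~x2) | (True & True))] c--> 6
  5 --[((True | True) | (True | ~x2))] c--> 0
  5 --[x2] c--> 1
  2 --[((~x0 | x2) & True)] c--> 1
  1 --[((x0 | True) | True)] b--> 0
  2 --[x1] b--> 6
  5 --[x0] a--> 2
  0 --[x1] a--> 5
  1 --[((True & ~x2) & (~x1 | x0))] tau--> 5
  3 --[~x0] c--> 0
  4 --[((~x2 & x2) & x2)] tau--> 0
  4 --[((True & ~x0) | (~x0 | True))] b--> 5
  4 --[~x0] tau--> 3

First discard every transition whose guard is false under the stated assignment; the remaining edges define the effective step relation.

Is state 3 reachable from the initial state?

After dropping false guards: 11 live edges.
depth 0: {0}
depth 1: {1,5}  cumulative {0,1,5}
depth 2: {2,6}  cumulative {0,1,2,5,6}
R = {0,1,2,5,6}

Answer: UNREACHABLE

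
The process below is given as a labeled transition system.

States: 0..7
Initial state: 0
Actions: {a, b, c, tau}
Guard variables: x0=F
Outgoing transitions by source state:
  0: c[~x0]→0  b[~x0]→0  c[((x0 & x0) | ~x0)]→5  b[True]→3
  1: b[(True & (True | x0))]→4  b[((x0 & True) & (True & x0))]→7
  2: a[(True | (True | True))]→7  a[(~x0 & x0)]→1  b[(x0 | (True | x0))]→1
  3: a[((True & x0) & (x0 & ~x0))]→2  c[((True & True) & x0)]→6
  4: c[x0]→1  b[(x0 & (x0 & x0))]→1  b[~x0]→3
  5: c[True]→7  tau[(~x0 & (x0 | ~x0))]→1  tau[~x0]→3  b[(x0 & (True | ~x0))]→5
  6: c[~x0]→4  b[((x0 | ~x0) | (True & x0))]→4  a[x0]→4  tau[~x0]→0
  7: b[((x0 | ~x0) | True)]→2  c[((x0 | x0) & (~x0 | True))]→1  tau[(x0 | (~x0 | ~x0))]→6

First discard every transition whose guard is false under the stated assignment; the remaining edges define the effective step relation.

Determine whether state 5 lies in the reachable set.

Guard filter leaves 16 enabled edge(s).
depth 0: {0}
depth 1: {3,5}  cumulative {0,3,5}
depth 2: {1,7}  cumulative {0,1,3,5,7}
depth 3: {2,4,6}  cumulative {0,1,2,3,4,5,6,7}
R = {0,1,2,3,4,5,6,7}
trace reaching 5: c

Answer: REACHABLE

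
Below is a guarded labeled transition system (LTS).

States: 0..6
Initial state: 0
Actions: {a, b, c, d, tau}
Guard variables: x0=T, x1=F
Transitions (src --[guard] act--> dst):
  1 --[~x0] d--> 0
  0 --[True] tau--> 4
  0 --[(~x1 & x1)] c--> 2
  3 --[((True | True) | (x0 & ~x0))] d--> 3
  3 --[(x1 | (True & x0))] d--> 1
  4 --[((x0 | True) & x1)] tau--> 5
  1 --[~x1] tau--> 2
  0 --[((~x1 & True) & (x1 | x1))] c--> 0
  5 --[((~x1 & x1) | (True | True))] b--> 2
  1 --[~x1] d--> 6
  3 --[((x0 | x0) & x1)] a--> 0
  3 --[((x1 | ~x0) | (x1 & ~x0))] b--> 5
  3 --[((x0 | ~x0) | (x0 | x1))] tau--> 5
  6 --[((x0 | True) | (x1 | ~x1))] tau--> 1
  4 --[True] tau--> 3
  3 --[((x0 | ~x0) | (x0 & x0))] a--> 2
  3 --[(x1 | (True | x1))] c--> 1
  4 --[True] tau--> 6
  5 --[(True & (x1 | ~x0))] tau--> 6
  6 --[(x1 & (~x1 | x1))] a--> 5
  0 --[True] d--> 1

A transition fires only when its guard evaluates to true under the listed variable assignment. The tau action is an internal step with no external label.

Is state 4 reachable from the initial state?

13 transition(s) survive guard evaluation.
L0 = {0}
L1 = {1,4}  now seen {0,1,4}
L2 = {2,3,6}  now seen {0,1,2,3,4,6}
L3 = {5}  now seen {0,1,2,3,4,5,6}
Reach set: {0,1,2,3,4,5,6}
trace reaching 4: tau

Answer: REACHABLE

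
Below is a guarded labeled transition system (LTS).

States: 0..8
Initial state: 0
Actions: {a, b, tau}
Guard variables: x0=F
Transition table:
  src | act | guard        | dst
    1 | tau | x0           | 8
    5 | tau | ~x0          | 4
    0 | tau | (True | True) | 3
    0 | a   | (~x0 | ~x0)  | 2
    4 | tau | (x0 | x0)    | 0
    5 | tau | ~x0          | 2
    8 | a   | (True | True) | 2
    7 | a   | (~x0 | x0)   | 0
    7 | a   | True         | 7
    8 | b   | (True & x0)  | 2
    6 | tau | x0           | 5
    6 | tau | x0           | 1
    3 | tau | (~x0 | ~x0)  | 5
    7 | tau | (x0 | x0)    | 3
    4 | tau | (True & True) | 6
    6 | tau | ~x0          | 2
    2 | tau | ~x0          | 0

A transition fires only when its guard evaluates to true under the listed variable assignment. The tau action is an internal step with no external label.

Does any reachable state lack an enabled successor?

Answer: DEADLOCK-FREE

Analysis:
Reachable = {0,2,3,4,5,6}
  0: a→2  tau→3  [2 out]
  2: tau→0  [1 out]
  3: tau→5  [1 out]
  4: tau→6  [1 out]
  5: tau→2  tau→4  [2 out]
  6: tau→2  [1 out]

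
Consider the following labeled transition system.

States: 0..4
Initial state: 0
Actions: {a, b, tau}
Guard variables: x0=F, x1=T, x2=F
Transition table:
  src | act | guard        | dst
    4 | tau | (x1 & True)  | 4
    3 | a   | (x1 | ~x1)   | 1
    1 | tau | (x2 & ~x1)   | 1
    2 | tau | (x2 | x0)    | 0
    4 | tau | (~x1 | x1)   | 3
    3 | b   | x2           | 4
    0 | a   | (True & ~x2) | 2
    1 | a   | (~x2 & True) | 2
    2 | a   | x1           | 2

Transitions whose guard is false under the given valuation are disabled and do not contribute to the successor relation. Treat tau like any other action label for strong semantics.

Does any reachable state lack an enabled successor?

R = {0,2}
  0: a→2  [deg 1]
  2: a→2  [deg 1]

Answer: DEADLOCK-FREE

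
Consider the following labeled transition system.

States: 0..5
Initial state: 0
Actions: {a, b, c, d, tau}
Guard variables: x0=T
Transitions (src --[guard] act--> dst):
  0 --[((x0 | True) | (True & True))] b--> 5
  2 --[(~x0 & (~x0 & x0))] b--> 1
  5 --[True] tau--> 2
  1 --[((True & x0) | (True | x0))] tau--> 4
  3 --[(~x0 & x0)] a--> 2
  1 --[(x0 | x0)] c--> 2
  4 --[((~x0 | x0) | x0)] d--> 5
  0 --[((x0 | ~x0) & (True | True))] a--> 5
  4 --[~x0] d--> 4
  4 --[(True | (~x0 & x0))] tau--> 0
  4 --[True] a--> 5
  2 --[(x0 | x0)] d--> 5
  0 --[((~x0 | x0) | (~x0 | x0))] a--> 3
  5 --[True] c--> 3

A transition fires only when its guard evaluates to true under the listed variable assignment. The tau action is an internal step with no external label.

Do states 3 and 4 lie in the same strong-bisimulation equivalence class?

Answer: NOT BISIMILAR

Analysis:
Compute ~ classes (split until stable):
  π0 = {{0,1,2,3,4,5}}
  π1 = {{0},{1,5},{2},{3},{4}}
  π2 = {{0},{1},{2},{3},{4},{5}}
Fixed point at round 3; 6 class(es).
[3]={3}  [4]={4}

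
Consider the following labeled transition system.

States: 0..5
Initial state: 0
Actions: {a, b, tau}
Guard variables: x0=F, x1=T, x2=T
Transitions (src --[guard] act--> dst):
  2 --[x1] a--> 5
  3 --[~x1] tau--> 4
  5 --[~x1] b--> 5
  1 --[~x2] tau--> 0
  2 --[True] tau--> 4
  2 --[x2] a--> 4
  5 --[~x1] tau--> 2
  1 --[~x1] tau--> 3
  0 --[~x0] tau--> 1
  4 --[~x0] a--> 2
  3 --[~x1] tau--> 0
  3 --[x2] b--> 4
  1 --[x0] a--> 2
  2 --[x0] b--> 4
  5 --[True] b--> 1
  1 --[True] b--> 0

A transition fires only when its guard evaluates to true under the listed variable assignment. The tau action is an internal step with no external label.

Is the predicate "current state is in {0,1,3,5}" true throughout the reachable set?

Allowed set {0,1,3,5}
Reach set: {0,1}
  0: ok
  1: ok

Answer: INVARIANT HOLDS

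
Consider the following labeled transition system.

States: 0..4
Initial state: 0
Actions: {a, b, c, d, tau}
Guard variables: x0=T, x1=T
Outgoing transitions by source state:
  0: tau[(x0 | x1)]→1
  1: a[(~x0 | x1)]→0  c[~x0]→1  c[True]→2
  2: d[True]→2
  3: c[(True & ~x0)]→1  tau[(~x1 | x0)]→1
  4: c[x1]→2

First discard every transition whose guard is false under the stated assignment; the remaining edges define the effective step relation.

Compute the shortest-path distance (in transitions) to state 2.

Breadth-first toward 2:
  Layer 0: {0}
  Layer 1: {1}
  Layer 2: {2}
first hit 2 at d=2 via tau·c

Answer: 2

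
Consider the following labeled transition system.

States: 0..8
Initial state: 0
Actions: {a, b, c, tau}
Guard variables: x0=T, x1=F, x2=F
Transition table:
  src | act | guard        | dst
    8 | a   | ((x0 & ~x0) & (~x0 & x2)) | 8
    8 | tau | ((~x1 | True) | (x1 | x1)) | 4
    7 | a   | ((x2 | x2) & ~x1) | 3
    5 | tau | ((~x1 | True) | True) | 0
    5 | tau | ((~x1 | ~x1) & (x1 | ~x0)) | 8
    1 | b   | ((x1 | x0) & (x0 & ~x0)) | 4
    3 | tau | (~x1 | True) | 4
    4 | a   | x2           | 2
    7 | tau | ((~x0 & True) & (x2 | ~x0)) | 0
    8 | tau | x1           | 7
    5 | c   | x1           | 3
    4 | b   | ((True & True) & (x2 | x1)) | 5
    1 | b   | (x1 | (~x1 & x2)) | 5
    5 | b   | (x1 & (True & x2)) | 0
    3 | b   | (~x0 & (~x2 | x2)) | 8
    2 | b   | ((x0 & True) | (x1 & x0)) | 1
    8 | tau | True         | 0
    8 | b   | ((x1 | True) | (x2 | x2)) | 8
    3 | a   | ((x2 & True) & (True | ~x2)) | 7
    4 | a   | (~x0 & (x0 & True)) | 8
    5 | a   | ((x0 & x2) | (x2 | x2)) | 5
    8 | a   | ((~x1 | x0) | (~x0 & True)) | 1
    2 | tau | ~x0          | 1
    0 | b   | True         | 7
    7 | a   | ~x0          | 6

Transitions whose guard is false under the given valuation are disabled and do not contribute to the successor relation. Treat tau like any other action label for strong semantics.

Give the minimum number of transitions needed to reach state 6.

Answer: UNREACHABLE

Working:
BFS to 6:
  L0 = {0}
  L1 = {7}
6 never appears.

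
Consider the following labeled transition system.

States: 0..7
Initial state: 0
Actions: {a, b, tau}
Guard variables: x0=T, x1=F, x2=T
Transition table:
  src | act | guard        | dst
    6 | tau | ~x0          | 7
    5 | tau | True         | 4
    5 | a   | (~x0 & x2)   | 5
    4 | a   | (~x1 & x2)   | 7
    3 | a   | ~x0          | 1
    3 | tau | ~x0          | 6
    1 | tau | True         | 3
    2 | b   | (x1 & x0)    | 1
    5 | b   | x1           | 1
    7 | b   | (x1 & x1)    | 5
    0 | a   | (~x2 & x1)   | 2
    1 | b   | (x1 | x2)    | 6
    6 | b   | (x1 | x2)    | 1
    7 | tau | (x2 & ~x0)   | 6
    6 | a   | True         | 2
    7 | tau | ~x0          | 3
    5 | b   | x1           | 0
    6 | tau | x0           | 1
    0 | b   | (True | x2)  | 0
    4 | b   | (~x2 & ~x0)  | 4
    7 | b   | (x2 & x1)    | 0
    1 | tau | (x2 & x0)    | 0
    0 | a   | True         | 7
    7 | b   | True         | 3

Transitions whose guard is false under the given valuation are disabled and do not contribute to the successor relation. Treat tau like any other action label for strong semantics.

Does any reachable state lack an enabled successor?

Reach set: {0,3,7}
  0: a→7  b→0  [deg 2]
  3: ∅  [STUCK]
  7: b→3  [deg 1]
trace reaching 3: a·b

Answer: DEADLOCK at state 3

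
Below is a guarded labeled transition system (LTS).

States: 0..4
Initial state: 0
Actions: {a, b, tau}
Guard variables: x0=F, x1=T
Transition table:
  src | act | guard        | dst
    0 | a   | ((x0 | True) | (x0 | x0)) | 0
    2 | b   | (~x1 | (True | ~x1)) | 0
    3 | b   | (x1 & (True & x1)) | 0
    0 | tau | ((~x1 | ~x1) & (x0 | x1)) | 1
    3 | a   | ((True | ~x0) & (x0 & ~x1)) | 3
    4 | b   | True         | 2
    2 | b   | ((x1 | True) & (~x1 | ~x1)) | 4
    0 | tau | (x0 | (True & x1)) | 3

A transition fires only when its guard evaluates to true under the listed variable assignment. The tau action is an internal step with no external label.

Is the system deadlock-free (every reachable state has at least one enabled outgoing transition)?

Reach set: {0,3}
  0: a→0  tau→3  [deg 2]
  3: b→0  [deg 1]

Answer: DEADLOCK-FREE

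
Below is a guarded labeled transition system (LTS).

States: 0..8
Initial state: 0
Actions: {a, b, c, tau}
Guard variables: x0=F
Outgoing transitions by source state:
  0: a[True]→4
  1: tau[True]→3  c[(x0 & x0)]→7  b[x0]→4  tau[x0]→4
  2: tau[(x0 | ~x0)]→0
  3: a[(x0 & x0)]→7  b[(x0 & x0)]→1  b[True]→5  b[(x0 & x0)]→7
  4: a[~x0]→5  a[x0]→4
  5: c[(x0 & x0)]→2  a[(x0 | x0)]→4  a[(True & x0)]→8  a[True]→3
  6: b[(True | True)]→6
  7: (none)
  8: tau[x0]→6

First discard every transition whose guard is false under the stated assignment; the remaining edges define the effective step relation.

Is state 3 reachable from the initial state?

Answer: REACHABLE

Analysis:
After dropping false guards: 7 live edges.
Layer 0: {0}
Layer 1: {4}  total {0,4}
Layer 2: {5}  total {0,4,5}
Layer 3: {3}  total {0,3,4,5}
R = {0,3,4,5}
witness 3: a·a·a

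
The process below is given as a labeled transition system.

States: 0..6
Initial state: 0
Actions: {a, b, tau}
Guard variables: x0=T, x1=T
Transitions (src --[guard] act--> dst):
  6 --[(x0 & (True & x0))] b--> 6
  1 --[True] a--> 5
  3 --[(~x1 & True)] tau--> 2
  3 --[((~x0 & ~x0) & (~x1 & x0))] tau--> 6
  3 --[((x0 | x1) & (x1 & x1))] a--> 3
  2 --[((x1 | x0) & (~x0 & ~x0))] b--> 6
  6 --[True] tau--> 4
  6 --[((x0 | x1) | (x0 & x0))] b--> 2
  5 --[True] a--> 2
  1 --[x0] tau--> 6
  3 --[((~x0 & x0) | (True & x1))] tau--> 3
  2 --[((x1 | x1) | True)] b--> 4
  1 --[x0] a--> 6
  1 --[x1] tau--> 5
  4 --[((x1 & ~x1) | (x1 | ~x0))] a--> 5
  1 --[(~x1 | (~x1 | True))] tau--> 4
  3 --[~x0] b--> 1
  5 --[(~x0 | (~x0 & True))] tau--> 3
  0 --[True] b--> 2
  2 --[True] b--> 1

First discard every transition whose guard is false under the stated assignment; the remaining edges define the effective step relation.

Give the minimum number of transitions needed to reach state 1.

Answer: 2

Working:
BFS to 1:
  Layer 0: {0}
  Layer 1: {2}
  Layer 2: {1,4}
depth(1)=2, e.g. b·b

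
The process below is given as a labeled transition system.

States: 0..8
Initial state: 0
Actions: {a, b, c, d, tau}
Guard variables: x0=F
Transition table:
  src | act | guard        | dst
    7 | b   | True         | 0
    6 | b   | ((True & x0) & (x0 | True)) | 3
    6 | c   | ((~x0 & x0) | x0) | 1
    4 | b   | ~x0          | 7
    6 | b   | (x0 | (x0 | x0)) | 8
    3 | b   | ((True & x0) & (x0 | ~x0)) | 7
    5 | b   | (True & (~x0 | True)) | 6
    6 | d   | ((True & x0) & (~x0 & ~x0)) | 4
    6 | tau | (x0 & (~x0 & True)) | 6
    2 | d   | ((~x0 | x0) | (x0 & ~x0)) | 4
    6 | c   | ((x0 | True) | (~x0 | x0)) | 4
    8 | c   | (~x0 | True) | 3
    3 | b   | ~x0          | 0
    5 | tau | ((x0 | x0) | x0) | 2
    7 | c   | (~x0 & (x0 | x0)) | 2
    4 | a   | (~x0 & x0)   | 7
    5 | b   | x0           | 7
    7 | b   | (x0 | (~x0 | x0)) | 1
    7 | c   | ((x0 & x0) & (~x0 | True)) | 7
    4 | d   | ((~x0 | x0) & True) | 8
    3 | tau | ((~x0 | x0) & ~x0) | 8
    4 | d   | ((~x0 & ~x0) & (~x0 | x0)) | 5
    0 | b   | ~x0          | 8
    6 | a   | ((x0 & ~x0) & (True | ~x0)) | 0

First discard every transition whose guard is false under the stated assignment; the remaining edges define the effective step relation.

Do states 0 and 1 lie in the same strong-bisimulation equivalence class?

Refine partition for ~:
  round 0: {{0,1,2,3,4,5,6,7,8}}
  round 1: {{0,5,7},{1},{2},{3},{4},{6,8}}
  round 2: {{0,5},{1},{2},{3},{4},{6},{7},{8}}
  round 3: {{0},{1},{2},{3},{4},{5},{6},{7},{8}}
stable after 4 split(s): 9 block(s)
class of 0: {0}; class of 1: {1}

Answer: NOT BISIMILAR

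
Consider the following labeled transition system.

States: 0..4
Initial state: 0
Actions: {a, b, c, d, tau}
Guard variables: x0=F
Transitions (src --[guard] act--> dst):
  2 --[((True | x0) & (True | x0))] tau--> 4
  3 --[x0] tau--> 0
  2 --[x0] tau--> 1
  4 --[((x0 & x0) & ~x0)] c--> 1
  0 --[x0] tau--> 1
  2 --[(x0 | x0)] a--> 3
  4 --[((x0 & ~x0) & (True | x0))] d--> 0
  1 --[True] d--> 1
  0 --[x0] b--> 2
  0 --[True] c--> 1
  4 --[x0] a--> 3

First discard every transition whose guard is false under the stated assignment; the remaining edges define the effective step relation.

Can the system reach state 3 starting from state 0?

Guard filter leaves 3 enabled edge(s).
Layer 0: {0}
Layer 1: {1}  cumulative {0,1}
Reach set: {0,1}

Answer: UNREACHABLE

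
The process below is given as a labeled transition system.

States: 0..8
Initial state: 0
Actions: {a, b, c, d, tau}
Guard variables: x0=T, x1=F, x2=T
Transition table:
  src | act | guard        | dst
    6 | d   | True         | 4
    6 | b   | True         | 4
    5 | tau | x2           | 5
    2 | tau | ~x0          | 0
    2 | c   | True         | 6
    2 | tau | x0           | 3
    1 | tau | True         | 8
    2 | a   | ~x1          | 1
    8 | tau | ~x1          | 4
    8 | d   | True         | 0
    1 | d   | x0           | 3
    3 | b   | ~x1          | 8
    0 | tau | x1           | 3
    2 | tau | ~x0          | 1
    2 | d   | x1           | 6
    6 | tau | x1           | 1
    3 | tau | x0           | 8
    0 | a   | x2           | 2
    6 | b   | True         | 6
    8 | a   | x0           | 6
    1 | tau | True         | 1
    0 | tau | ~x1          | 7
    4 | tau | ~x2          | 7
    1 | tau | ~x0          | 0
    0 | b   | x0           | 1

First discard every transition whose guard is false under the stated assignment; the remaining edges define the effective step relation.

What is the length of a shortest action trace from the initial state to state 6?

Layered search for 6:
  depth 0: {0}
  depth 1: {1,2,7}
  depth 2: {3,6,8}
first hit 6 at d=2 via a·c

Answer: 2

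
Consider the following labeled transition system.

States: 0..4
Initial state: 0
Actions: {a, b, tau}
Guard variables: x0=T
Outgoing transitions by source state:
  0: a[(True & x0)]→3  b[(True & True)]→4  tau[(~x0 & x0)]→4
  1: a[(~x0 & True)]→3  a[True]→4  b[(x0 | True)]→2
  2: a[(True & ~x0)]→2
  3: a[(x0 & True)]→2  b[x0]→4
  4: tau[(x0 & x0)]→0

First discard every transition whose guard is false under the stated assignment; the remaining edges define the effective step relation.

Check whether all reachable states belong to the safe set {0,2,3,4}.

Inv-set: {0,2,3,4}
R = {0,2,3,4}
  0: safe
  2: safe
  3: safe
  4: safe

Answer: INVARIANT HOLDS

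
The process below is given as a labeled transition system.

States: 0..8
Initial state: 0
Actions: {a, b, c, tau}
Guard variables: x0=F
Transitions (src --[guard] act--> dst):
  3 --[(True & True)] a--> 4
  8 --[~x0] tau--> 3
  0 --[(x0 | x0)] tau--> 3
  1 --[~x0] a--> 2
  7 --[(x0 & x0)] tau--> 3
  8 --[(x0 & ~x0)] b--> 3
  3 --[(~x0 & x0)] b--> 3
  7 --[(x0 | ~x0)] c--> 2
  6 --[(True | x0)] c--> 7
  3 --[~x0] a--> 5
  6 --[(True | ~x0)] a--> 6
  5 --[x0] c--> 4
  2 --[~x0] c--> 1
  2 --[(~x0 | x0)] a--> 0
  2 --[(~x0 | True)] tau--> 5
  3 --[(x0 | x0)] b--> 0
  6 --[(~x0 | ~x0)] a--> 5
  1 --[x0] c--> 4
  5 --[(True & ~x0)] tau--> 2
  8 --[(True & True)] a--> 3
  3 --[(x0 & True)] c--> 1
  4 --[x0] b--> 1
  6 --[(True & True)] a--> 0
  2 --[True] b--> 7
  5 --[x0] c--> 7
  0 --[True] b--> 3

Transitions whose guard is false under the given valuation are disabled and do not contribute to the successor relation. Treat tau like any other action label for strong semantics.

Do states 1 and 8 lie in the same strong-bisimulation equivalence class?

Answer: NOT BISIMILAR

Analysis:
Refine partition for ~:
  π0 = {{0,1,2,3,4,5,6,7,8}}
  π1 = {{0},{1,3},{2},{4},{5},{6},{7},{8}}
  π2 = {{0},{1},{2},{3},{4},{5},{6},{7},{8}}
Fixed point at round 3; 9 class(es).
1∈{1}, 8∈{8}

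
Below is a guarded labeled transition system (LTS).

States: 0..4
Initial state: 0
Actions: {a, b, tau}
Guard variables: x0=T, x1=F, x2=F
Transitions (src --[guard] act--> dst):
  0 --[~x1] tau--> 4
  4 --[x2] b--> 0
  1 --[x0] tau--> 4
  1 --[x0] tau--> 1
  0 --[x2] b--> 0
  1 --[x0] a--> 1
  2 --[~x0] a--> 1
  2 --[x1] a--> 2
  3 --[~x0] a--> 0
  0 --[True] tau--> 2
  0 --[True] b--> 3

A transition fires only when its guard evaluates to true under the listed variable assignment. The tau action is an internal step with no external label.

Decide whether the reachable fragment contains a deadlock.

Reach set: {0,2,3,4}
  0: b→3  tau→2  tau→4  [3 out]
  2: ∅  [STUCK]
  3: ∅  [STUCK]
  4: ∅  [STUCK]
Path to 2: tau

Answer: DEADLOCK at state 2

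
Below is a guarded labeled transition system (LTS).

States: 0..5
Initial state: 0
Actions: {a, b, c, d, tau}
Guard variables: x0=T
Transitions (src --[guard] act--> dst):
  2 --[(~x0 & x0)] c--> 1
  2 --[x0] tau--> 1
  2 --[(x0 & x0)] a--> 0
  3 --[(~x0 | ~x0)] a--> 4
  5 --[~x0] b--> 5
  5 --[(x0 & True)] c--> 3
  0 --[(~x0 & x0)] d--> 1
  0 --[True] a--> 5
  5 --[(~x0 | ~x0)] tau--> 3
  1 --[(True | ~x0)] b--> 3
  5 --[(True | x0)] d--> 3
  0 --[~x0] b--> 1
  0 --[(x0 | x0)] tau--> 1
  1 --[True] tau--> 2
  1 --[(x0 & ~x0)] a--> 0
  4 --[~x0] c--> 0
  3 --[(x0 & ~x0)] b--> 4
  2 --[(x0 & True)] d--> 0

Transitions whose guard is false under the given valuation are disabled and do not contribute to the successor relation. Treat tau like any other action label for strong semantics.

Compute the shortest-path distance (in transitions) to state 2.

Answer: 2

Trace:
BFS to 2:
  L0 = {0}
  L1 = {1,5}
  L2 = {2,3}
depth(2)=2, e.g. tau·tau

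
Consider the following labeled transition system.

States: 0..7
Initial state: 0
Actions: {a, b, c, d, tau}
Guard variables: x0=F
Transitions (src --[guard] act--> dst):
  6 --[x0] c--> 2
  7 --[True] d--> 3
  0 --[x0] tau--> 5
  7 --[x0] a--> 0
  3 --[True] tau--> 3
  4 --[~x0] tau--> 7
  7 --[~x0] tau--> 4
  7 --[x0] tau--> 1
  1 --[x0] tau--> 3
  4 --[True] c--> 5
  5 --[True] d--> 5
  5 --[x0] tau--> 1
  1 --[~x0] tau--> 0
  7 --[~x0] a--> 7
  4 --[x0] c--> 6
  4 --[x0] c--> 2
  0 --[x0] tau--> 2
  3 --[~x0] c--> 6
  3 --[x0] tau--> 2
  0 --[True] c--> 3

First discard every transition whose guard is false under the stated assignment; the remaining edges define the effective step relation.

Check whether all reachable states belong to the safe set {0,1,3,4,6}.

Answer: INVARIANT HOLDS

Analysis:
Inv-set: {0,1,3,4,6}
R = {0,3,6}
  0: ✓
  3: ✓
  6: ✓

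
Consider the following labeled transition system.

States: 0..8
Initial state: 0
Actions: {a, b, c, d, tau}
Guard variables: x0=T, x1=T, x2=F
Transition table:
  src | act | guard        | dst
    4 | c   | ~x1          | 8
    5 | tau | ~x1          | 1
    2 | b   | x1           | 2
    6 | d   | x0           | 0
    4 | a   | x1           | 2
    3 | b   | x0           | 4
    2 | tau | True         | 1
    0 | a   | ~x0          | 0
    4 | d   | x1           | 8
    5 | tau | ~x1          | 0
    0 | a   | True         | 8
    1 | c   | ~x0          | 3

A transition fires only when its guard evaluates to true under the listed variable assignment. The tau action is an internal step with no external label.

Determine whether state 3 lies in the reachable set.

After dropping false guards: 7 live edges.
L0 = {0}
L1 = {8}  now seen {0,8}
Reachable = {0,8}

Answer: UNREACHABLE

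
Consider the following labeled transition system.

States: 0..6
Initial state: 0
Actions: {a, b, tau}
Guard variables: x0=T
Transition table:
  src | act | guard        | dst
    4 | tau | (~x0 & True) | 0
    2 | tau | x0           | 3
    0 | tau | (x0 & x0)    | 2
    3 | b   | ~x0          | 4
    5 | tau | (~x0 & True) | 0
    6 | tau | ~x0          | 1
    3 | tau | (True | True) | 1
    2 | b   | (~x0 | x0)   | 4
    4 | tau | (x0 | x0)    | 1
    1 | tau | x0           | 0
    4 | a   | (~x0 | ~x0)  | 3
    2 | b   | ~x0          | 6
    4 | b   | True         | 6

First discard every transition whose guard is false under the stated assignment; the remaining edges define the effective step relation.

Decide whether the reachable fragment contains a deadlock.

Reachable = {0,1,2,3,4,6}
  0: tau→2  [1 exit(s)]
  1: tau→0  [1 exit(s)]
  2: b→4  tau→3  [2 exit(s)]
  3: tau→1  [1 exit(s)]
  4: b→6  tau→1  [2 exit(s)]
  6: ∅  [no exit]
trace reaching 6: tau·b·b

Answer: DEADLOCK at state 6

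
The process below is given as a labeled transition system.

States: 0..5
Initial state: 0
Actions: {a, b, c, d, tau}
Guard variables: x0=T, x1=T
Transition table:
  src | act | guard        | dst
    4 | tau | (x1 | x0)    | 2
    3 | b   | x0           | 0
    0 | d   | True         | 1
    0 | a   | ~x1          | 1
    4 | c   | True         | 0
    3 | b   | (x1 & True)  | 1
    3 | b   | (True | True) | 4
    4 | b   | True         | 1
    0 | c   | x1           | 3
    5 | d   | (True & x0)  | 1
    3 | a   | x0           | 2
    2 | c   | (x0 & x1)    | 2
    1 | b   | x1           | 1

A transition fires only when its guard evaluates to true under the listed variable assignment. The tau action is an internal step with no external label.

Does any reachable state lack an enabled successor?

Answer: DEADLOCK-FREE

Trace:
R = {0,1,2,3,4}
  0: c→3  d→1  [2 out]
  1: b→1  [1 out]
  2: c→2  [1 out]
  3: a→2  b→0  b→1  b→4  [4 out]
  4: b→1  c→0  tau→2  [3 out]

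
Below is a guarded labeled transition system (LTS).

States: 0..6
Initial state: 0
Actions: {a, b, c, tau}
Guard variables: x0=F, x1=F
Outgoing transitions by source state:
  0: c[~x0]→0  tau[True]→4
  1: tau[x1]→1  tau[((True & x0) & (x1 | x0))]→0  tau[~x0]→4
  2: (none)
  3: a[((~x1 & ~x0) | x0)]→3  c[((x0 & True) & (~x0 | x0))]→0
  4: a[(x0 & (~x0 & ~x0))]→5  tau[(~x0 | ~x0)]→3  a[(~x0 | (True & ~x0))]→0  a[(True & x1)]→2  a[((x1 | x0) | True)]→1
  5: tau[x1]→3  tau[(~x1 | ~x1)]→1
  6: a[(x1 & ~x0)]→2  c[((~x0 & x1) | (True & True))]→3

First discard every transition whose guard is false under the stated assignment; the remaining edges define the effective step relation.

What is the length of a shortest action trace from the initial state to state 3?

Layered search for 3:
  depth 0: {0}
  depth 1: {4}
  depth 2: {1,3}
3 enters at depth 2; path tau·tau

Answer: 2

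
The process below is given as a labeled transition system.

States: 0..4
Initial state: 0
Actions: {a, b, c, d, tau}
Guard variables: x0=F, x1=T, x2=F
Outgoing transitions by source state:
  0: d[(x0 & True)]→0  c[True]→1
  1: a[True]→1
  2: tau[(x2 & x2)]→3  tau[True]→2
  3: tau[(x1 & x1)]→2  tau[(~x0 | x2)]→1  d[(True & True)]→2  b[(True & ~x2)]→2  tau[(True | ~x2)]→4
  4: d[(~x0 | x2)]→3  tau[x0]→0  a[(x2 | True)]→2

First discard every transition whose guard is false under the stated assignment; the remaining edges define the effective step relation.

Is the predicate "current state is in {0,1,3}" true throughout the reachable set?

Inv-set: {0,1,3}
Reach set: {0,1}
  0: ok
  1: ok

Answer: INVARIANT HOLDS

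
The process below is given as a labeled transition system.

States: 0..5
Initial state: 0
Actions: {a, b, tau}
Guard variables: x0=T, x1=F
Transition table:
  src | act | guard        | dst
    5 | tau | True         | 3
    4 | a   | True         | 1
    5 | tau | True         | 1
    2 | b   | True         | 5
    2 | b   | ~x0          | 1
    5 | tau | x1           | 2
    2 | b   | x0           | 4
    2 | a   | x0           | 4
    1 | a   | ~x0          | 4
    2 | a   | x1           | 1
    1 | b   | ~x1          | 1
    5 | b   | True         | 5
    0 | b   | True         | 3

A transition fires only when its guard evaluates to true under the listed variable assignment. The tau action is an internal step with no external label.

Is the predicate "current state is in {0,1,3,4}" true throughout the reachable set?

Answer: INVARIANT HOLDS

Working:
Allowed set {0,1,3,4}
Reachable = {0,3}
  0: ok
  3: ok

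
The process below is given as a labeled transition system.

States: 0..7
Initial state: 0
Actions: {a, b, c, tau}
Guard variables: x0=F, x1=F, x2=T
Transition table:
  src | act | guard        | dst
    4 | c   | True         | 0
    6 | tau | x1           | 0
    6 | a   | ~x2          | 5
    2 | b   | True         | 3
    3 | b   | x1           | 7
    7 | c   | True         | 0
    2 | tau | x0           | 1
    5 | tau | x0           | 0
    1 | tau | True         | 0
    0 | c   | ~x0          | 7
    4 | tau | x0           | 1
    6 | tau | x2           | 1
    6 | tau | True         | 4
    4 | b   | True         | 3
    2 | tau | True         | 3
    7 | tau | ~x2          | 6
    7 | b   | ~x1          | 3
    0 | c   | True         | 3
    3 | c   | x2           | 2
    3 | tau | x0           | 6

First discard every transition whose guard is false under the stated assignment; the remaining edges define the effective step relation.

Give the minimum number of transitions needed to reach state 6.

Answer: UNREACHABLE

Trace:
Breadth-first toward 6:
  Layer 0: {0}
  Layer 1: {3,7}
  Layer 2: {2}
6 never appears.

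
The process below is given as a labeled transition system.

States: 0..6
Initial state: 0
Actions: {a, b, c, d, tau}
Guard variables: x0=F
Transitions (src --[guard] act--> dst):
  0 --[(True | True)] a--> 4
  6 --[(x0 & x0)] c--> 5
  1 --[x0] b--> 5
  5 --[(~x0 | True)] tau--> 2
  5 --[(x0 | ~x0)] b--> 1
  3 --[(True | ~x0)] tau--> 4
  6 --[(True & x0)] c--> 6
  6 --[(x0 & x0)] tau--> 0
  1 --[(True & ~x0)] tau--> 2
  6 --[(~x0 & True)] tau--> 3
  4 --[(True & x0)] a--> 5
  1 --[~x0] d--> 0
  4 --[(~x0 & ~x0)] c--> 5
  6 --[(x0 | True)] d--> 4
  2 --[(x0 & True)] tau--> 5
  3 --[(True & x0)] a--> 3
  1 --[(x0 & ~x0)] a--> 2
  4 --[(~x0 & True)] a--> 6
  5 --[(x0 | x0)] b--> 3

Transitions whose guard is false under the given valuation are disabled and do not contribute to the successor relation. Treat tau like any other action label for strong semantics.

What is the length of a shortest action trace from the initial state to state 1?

Layered search for 1:
  depth 0: {0}
  depth 1: {4}
  depth 2: {5,6}
  depth 3: {1,2,3}
1 enters at depth 3; path a·c·b

Answer: 3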